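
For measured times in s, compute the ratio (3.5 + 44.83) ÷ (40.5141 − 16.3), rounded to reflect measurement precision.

2.00

3.5 + 44.83 = 48.33, limited to 1 d.p. → 3 s.f.; 40.5141 − 16.3 = 24.2141, limited to 1 d.p. → 3 s.f.
Carrying full precision, 48.33 ÷ 24.2141 = 1.99594451167…; keep min(3, 3) = 3 s.f.
Rounded to 3 significant figures: 2.00.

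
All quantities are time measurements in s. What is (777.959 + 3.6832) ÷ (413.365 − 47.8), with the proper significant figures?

2.138

777.959 + 3.6832 = 781.6422, limited to 3 d.p. → 6 s.f.; 413.365 − 47.8 = 365.565, limited to 1 d.p. → 4 s.f.
Carrying full precision, 781.6422 ÷ 365.565 = 2.13817570063…; keep min(6, 4) = 4 s.f.
Rounded to 4 significant figures: 2.138.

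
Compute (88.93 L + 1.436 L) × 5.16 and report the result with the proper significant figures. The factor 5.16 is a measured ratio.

88.93 L + 1.436 L = 90.366 L; the sum is limited to 2 decimal places (4 s.f.).
Carrying full precision, 90.366 × 5.16 = 466.28856 L; 5.16 has 3 s.f., so the result keeps min(4, 3) = 3 s.f.
Rounded to 3 significant figures: 466 L.

466 L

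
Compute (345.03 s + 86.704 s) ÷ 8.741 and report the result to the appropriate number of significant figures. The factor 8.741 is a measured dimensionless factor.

345.03 s + 86.704 s = 431.734 s; the sum is limited to 2 decimal places (5 s.f.).
Carrying full precision, 431.734 ÷ 8.741 = 49.3918315982… s; 8.741 has 4 s.f., so the result keeps min(5, 4) = 4 s.f.
Rounded to 4 significant figures: 49.39 s.

49.39 s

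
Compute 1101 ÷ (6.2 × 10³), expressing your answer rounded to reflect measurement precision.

0.18

1101 ÷ (6.2 × 10³) = 0.177580645161…
Multiplication/division keeps the fewest significant figures: 1101 → 4 s.f., 6.2 × 10³ → 2 s.f.; limit is 2.
Rounded to 2 significant figures: 0.18.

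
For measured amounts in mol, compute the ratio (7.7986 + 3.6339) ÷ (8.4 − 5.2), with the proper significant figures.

7.7986 + 3.6339 = 11.4325, limited to 4 d.p. → 6 s.f.; 8.4 − 5.2 = 3.2, limited to 1 d.p. → 2 s.f.
Carrying full precision, 11.4325 ÷ 3.2 = 3.57265625; keep min(6, 2) = 2 s.f.
Rounded to 2 significant figures: 3.6.

3.6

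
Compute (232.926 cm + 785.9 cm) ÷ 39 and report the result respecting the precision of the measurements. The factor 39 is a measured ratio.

26 cm

232.926 cm + 785.9 cm = 1018.826 cm; the sum is limited to 1 decimal place (5 s.f.).
Carrying full precision, 1018.826 ÷ 39 = 26.1237435897… cm; 39 has 2 s.f., so the result keeps min(5, 2) = 2 s.f.
Rounded to 2 significant figures: 26 cm.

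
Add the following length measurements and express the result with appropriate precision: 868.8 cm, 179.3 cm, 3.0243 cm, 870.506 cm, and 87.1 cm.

868.8 cm + 179.3 cm + 3.0243 cm + 870.506 cm + 87.1 cm = 2008.7303 cm.
Addition/subtraction keeps the fewest decimal places: 868.8 → 1 decimal place, 179.3 → 1 decimal place, 3.0243 → 4 decimal places, 870.506 → 3 decimal places, 87.1 → 1 decimal place; limit is 1.
Rounded to 1 decimal place: 2008.7 cm.

2008.7 cm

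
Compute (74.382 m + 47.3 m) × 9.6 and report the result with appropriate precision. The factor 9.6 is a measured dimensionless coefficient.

74.382 m + 47.3 m = 121.682 m; the sum is limited to 1 decimal place (4 s.f.).
Carrying full precision, 121.682 × 9.6 = 1168.1472 m; 9.6 has 2 s.f., so the result keeps min(4, 2) = 2 s.f.
Rounded to 2 significant figures: 1.2 × 10³ m.

1.2 × 10³ m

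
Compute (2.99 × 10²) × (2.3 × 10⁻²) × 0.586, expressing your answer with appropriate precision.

4.0

(2.99 × 10²) × (2.3 × 10⁻²) × 0.586 = 4.029922
Multiplication/division keeps the fewest significant figures: 2.99 × 10² → 3 s.f., 2.3 × 10⁻² → 2 s.f., 0.586 → 3 s.f.; limit is 2.
Rounded to 2 significant figures: 4.0.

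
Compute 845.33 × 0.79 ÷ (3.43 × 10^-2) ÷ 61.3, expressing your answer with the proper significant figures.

3.2 × 10^2

845.33 × 0.79 ÷ (3.43 × 10^-2) ÷ 61.3 = 317.613372079…
Multiplication/division keeps the fewest significant figures: 845.33 → 5 s.f., 0.79 → 2 s.f., 3.43 × 10^-2 → 3 s.f., 61.3 → 3 s.f.; limit is 2.
Rounded to 2 significant figures: 3.2 × 10^2.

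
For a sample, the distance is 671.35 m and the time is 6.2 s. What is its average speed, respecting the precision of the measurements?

1.1 × 10² m/s

average speed = 671.35 m ÷ 6.2 s = 108.282258065… m/s.
671.35 has 5 significant figures; 6.2 has 2.
Division/multiplication keeps the fewest: 2 significant figures.
Rounded: 1.1 × 10² m/s.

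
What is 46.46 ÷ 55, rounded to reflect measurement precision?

0.84

46.46 ÷ 55 = 0.844727272727…
Multiplication/division keeps the fewest significant figures: 46.46 → 4 s.f., 55 → 2 s.f.; limit is 2.
Rounded to 2 significant figures: 0.84.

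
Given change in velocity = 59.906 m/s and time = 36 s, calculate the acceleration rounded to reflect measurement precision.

1.7 m/s²

acceleration = 59.906 m/s ÷ 36 s = 1.66405555556… m/s².
59.906 has 5 significant figures; 36 has 2.
Division/multiplication keeps the fewest: 2 significant figures.
Rounded: 1.7 m/s².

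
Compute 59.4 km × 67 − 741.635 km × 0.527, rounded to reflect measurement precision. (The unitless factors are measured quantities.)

3.6 × 10^3 km

59.4 × 67 = 3979.8 → 4.0 × 10^3 km (2 s.f., last digit at the 10^2 place).
741.635 × 0.527 = 390.841645 → 391 km (3 s.f., last digit at the 10^0 place).
Difference: 3588.958355 km; keep the coarser place, 10^2.
Result: 3.6 × 10^3 km.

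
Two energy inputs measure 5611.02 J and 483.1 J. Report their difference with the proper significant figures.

5611.02 J − 483.1 J = 5127.92 J.
Addition/subtraction keeps the fewest decimal places: 5611.02 → 2 decimal places, 483.1 → 1 decimal place; limit is 1.
Rounded to 1 decimal place: 5.1279 × 10^3 J.

5.1279 × 10^3 J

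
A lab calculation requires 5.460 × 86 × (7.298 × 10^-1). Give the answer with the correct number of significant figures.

5.460 × 86 × (7.298 × 10^-1) = 342.684888
Multiplication/division keeps the fewest significant figures: 5.460 → 4 s.f., 86 → 2 s.f., 7.298 × 10^-1 → 4 s.f.; limit is 2.
Rounded to 2 significant figures: 3.4 × 10^2.

3.4 × 10^2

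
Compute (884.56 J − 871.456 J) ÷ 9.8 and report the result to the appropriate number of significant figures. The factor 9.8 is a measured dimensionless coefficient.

1.3 J

884.56 J − 871.456 J = 13.104 J; the difference is limited to 2 decimal places (4 s.f.).
Carrying full precision, 13.104 ÷ 9.8 = 1.33714285714… J; 9.8 has 2 s.f., so the result keeps min(4, 2) = 2 s.f.
Rounded to 2 significant figures: 1.3 J.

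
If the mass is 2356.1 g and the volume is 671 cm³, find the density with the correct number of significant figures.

density = 2356.1 g ÷ 671 cm³ = 3.51132637854… g/cm³.
2356.1 has 5 significant figures; 671 has 3.
Division/multiplication keeps the fewest: 3 significant figures.
Rounded: 3.51 g/cm³.

3.51 g/cm³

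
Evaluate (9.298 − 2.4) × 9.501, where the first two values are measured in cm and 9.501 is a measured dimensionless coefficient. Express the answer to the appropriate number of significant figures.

66 cm

9.298 cm − 2.4 cm = 6.898 cm; the difference is limited to 1 decimal place (2 s.f.).
Carrying full precision, 6.898 × 9.501 = 65.537898 cm; 9.501 has 4 s.f., so the result keeps min(2, 4) = 2 s.f.
Rounded to 2 significant figures: 66 cm.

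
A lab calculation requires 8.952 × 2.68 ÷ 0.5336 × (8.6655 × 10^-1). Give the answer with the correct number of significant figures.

8.952 × 2.68 ÷ 0.5336 × (8.6655 × 10^-1) = 38.9612312744…
Multiplication/division keeps the fewest significant figures: 8.952 → 4 s.f., 2.68 → 3 s.f., 0.5336 → 4 s.f., 8.6655 × 10^-1 → 5 s.f.; limit is 3.
Rounded to 3 significant figures: 39.0.

39.0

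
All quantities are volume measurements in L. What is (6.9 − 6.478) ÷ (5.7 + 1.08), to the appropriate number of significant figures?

0.06

6.9 − 6.478 = 0.422, limited to 1 d.p. → 1 s.f.; 5.7 + 1.08 = 6.78, limited to 1 d.p. → 2 s.f.
Carrying full precision, 0.422 ÷ 6.78 = 0.0622418879056…; keep min(1, 2) = 1 s.f.
Rounded to 1 significant figure: 0.06.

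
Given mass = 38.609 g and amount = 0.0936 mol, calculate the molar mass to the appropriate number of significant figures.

4.12 × 10^2 g/mol

molar mass = 38.609 g ÷ 0.0936 mol = 412.489316239… g/mol.
38.609 has 5 significant figures; 0.0936 has 3.
Division/multiplication keeps the fewest: 3 significant figures.
Rounded: 4.12 × 10^2 g/mol.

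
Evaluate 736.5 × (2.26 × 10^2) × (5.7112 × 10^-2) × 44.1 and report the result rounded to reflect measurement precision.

736.5 × (2.26 × 10^2) × (5.7112 × 10^-2) × 44.1 = 419224.976201…
Multiplication/division keeps the fewest significant figures: 736.5 → 4 s.f., 2.26 × 10^2 → 3 s.f., 5.7112 × 10^-2 → 5 s.f., 44.1 → 3 s.f.; limit is 3.
Rounded to 3 significant figures: 4.19 × 10^5.

4.19 × 10^5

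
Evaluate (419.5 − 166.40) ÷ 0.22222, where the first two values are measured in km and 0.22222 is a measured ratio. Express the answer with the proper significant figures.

419.5 km − 166.40 km = 253.10 km; the difference is limited to 1 decimal place (4 s.f.).
Carrying full precision, 253.10 ÷ 0.22222 = 1138.96138961… km; 0.22222 has 5 s.f., so the result keeps min(4, 5) = 4 s.f.
Rounded to 4 significant figures: 1139 km.

1139 km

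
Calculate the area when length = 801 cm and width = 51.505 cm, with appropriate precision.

area = 801 cm × 51.505 cm = 41255.505 cm².
801 has 3 significant figures; 51.505 has 5.
Division/multiplication keeps the fewest: 3 significant figures.
Rounded: 4.13 × 10⁴ cm².

4.13 × 10⁴ cm²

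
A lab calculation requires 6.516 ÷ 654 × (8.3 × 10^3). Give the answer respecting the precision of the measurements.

83

6.516 ÷ 654 × (8.3 × 10^3) = 82.695412844…
Multiplication/division keeps the fewest significant figures: 6.516 → 4 s.f., 654 → 3 s.f., 8.3 × 10^3 → 2 s.f.; limit is 2.
Rounded to 2 significant figures: 83.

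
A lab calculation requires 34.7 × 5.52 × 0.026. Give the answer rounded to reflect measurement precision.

5.0

34.7 × 5.52 × 0.026 = 4.980144
Multiplication/division keeps the fewest significant figures: 34.7 → 3 s.f., 5.52 → 3 s.f., 0.026 → 2 s.f.; limit is 2.
Rounded to 2 significant figures: 5.0.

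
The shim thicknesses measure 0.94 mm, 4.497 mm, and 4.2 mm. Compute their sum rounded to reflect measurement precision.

9.6 mm

0.94 mm + 4.497 mm + 4.2 mm = 9.637 mm.
Addition/subtraction keeps the fewest decimal places: 0.94 → 2 decimal places, 4.497 → 3 decimal places, 4.2 → 1 decimal place; limit is 1.
Rounded to 1 decimal place: 9.6 mm.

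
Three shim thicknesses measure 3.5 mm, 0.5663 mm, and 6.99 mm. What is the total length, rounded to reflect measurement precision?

3.5 mm + 0.5663 mm + 6.99 mm = 11.0563 mm.
Addition/subtraction keeps the fewest decimal places: 3.5 → 1 decimal place, 0.5663 → 4 decimal places, 6.99 → 2 decimal places; limit is 1.
Rounded to 1 decimal place: 11.1 mm.

11.1 mm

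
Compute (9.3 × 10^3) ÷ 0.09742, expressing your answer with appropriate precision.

(9.3 × 10^3) ÷ 0.09742 = 95462.943954…
Multiplication/division keeps the fewest significant figures: 9.3 × 10^3 → 2 s.f., 0.09742 → 4 s.f.; limit is 2.
Rounded to 2 significant figures: 9.5 × 10^4.

9.5 × 10^4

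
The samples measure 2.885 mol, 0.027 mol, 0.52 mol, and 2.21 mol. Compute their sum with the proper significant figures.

2.885 mol + 0.027 mol + 0.52 mol + 2.21 mol = 5.642 mol.
Addition/subtraction keeps the fewest decimal places: 2.885 → 3 decimal places, 0.027 → 3 decimal places, 0.52 → 2 decimal places, 2.21 → 2 decimal places; limit is 2.
Rounded to 2 decimal places: 5.64 mol.

5.64 mol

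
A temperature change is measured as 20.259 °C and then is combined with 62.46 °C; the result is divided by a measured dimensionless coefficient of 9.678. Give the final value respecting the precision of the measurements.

20.259 °C + 62.46 °C = 82.719 °C; the sum is limited to 2 decimal places (4 s.f.).
Carrying full precision, 82.719 ÷ 9.678 = 8.54711717297… °C; 9.678 has 4 s.f., so the result keeps min(4, 4) = 4 s.f.
Rounded to 4 significant figures: 8.547 °C.

8.547 °C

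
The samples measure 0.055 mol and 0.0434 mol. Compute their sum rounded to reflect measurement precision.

0.055 mol + 0.0434 mol = 0.0984 mol.
Addition/subtraction keeps the fewest decimal places: 0.055 → 3 decimal places, 0.0434 → 4 decimal places; limit is 3.
Rounded to 3 decimal places: 0.098 mol.

0.098 mol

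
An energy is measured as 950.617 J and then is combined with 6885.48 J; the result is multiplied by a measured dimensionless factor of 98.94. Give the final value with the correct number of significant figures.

7.753 × 10⁵ J

950.617 J + 6885.48 J = 7836.097 J; the sum is limited to 2 decimal places (6 s.f.).
Carrying full precision, 7836.097 × 98.94 = 775303.43718 J; 98.94 has 4 s.f., so the result keeps min(6, 4) = 4 s.f.
Rounded to 4 significant figures: 7.753 × 10⁵ J.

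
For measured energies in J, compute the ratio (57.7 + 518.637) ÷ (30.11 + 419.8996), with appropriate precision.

1.281

57.7 + 518.637 = 576.337, limited to 1 d.p. → 4 s.f.; 30.11 + 419.8996 = 450.0096, limited to 2 d.p. → 5 s.f.
Carrying full precision, 576.337 ÷ 450.0096 = 1.28072156683…; keep min(4, 5) = 4 s.f.
Rounded to 4 significant figures: 1.281.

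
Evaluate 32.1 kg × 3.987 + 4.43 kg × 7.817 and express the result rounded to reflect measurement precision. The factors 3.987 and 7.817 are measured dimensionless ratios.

32.1 × 3.987 = 127.9827 → 1.28 × 10^2 kg (3 s.f., last digit at the 10^0 place).
4.43 × 7.817 = 34.62931 → 34.6 kg (3 s.f., last digit at the 10^-1 place).
Sum: 162.61201 kg; keep the coarser place, 10^0.
Result: 163 kg.

163 kg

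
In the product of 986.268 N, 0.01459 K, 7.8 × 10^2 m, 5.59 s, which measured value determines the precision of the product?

7.8 × 10^2 m

986.268 N → 6 s.f.; 0.01459 K → 4 s.f.; 7.8 × 10^2 m → 2 s.f.; 5.59 s → 3 s.f.
The fewest is 2 significant figures, from 7.8 × 10^2 m.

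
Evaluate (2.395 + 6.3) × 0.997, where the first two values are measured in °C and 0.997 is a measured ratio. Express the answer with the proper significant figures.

8.7 °C

2.395 °C + 6.3 °C = 8.695 °C; the sum is limited to 1 decimal place (2 s.f.).
Carrying full precision, 8.695 × 0.997 = 8.668915 °C; 0.997 has 3 s.f., so the result keeps min(2, 3) = 2 s.f.
Rounded to 2 significant figures: 8.7 °C.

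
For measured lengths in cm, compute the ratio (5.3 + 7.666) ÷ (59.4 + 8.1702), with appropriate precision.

0.192

5.3 + 7.666 = 12.966, limited to 1 d.p. → 3 s.f.; 59.4 + 8.1702 = 67.5702, limited to 1 d.p. → 3 s.f.
Carrying full precision, 12.966 ÷ 67.5702 = 0.191889323992…; keep min(3, 3) = 3 s.f.
Rounded to 3 significant figures: 0.192.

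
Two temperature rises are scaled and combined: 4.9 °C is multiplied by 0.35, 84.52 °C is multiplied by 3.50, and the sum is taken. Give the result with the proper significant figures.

298 °C

4.9 × 0.35 = 1.715 → 1.7 °C (2 s.f., last digit at the 10^-1 place).
84.52 × 3.50 = 295.82 → 296 °C (3 s.f., last digit at the 10^0 place).
Sum: 297.535 °C; keep the coarser place, 10^0.
Result: 298 °C.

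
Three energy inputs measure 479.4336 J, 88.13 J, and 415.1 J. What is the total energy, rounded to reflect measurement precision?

982.7 J

479.4336 J + 88.13 J + 415.1 J = 982.6636 J.
Addition/subtraction keeps the fewest decimal places: 479.4336 → 4 decimal places, 88.13 → 2 decimal places, 415.1 → 1 decimal place; limit is 1.
Rounded to 1 decimal place: 982.7 J.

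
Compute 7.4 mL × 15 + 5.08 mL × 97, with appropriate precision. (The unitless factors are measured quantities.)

6.0 × 10^2 mL

7.4 × 15 = 111 → 1.1 × 10^2 mL (2 s.f., last digit at the 10^1 place).
5.08 × 97 = 492.76 → 4.9 × 10^2 mL (2 s.f., last digit at the 10^1 place).
Sum: 603.76 mL; keep the coarser place, 10^1.
Result: 6.0 × 10^2 mL.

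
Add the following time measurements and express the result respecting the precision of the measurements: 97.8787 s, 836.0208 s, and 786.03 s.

97.8787 s + 836.0208 s + 786.03 s = 1719.9295 s.
Addition/subtraction keeps the fewest decimal places: 97.8787 → 4 decimal places, 836.0208 → 4 decimal places, 786.03 → 2 decimal places; limit is 2.
Rounded to 2 decimal places: 1.71993 × 10^3 s.

1.71993 × 10^3 s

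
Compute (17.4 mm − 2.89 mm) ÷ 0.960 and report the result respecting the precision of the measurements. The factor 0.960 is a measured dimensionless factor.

15.1 mm

17.4 mm − 2.89 mm = 14.51 mm; the difference is limited to 1 decimal place (3 s.f.).
Carrying full precision, 14.51 ÷ 0.960 = 15.1145833333… mm; 0.960 has 3 s.f., so the result keeps min(3, 3) = 3 s.f.
Rounded to 3 significant figures: 15.1 mm.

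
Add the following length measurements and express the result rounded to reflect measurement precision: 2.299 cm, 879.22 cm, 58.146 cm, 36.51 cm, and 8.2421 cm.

984.42 cm

2.299 cm + 879.22 cm + 58.146 cm + 36.51 cm + 8.2421 cm = 984.4171 cm.
Addition/subtraction keeps the fewest decimal places: 2.299 → 3 decimal places, 879.22 → 2 decimal places, 58.146 → 3 decimal places, 36.51 → 2 decimal places, 8.2421 → 4 decimal places; limit is 2.
Rounded to 2 decimal places: 984.42 cm.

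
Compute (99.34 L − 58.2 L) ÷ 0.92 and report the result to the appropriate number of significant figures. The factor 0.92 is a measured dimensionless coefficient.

99.34 L − 58.2 L = 41.14 L; the difference is limited to 1 decimal place (3 s.f.).
Carrying full precision, 41.14 ÷ 0.92 = 44.7173913043… L; 0.92 has 2 s.f., so the result keeps min(3, 2) = 2 s.f.
Rounded to 2 significant figures: 45 L.

45 L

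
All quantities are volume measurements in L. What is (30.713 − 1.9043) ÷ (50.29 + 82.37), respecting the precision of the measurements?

30.713 − 1.9043 = 28.8087, limited to 3 d.p. → 5 s.f.; 50.29 + 82.37 = 132.66, limited to 2 d.p. → 5 s.f.
Carrying full precision, 28.8087 ÷ 132.66 = 0.217161917684…; keep min(5, 5) = 5 s.f.
Rounded to 5 significant figures: 0.21716.

0.21716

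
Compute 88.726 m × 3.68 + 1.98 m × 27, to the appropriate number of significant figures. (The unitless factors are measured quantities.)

380. m

88.726 × 3.68 = 326.51168 → 327 m (3 s.f., last digit at the 10^0 place).
1.98 × 27 = 53.46 → 53 m (2 s.f., last digit at the 10^0 place).
Sum: 379.97168 m; keep the coarser place, 10^0.
Result: 380. m.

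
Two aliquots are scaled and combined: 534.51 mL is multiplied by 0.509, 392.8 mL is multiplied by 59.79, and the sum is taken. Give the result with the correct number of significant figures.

2.376 × 10⁴ mL

534.51 × 0.509 = 272.06559 → 272 mL (3 s.f., last digit at the 10^0 place).
392.8 × 59.79 = 23485.512 → 2.349 × 10⁴ mL (4 s.f., last digit at the 10^1 place).
Sum: 23757.57759 mL; keep the coarser place, 10^1.
Result: 2.376 × 10⁴ mL.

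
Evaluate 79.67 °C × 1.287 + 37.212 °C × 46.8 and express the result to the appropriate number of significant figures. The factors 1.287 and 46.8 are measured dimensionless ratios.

79.67 × 1.287 = 102.53529 → 102.5 °C (4 s.f., last digit at the 10^-1 place).
37.212 × 46.8 = 1741.5216 → 1.74 × 10^3 °C (3 s.f., last digit at the 10^1 place).
Sum: 1844.05689 °C; keep the coarser place, 10^1.
Result: 1.84 × 10^3 °C.

1.84 × 10^3 °C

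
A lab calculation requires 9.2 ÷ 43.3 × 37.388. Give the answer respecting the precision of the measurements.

7.9

9.2 ÷ 43.3 × 37.388 = 7.94387066975…
Multiplication/division keeps the fewest significant figures: 9.2 → 2 s.f., 43.3 → 3 s.f., 37.388 → 5 s.f.; limit is 2.
Rounded to 2 significant figures: 7.9.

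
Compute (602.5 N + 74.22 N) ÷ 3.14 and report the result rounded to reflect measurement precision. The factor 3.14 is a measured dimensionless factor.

216 N

602.5 N + 74.22 N = 676.72 N; the sum is limited to 1 decimal place (4 s.f.).
Carrying full precision, 676.72 ÷ 3.14 = 215.515923567… N; 3.14 has 3 s.f., so the result keeps min(4, 3) = 3 s.f.
Rounded to 3 significant figures: 216 N.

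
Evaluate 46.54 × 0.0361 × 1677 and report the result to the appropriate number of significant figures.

2.82 × 10³

46.54 × 0.0361 × 1677 = 2817.517638
Multiplication/division keeps the fewest significant figures: 46.54 → 4 s.f., 0.0361 → 3 s.f., 1677 → 4 s.f.; limit is 3.
Rounded to 3 significant figures: 2.82 × 10³.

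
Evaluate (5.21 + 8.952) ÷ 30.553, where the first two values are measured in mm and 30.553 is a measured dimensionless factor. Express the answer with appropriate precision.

5.21 mm + 8.952 mm = 14.162 mm; the sum is limited to 2 decimal places (4 s.f.).
Carrying full precision, 14.162 ÷ 30.553 = 0.463522403692… mm; 30.553 has 5 s.f., so the result keeps min(4, 5) = 4 s.f.
Rounded to 4 significant figures: 0.4635 mm.

0.4635 mm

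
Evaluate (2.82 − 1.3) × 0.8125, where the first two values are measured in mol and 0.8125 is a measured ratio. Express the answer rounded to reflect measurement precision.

1.2 mol

2.82 mol − 1.3 mol = 1.52 mol; the difference is limited to 1 decimal place (2 s.f.).
Carrying full precision, 1.52 × 0.8125 = 1.235 mol; 0.8125 has 4 s.f., so the result keeps min(2, 4) = 2 s.f.
Rounded to 2 significant figures: 1.2 mol.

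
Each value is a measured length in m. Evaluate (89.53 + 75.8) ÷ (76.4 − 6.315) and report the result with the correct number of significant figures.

89.53 + 75.8 = 165.33, limited to 1 d.p. → 4 s.f.; 76.4 − 6.315 = 70.085, limited to 1 d.p. → 3 s.f.
Carrying full precision, 165.33 ÷ 70.085 = 2.35899265178…; keep min(4, 3) = 3 s.f.
Rounded to 3 significant figures: 2.36.

2.36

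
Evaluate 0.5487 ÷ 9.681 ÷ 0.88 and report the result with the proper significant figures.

0.5487 ÷ 9.681 ÷ 0.88 = 0.0644068512832…
Multiplication/division keeps the fewest significant figures: 0.5487 → 4 s.f., 9.681 → 4 s.f., 0.88 → 2 s.f.; limit is 2.
Rounded to 2 significant figures: 0.064.

0.064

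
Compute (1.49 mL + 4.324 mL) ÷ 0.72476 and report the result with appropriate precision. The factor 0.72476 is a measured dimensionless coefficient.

1.49 mL + 4.324 mL = 5.814 mL; the sum is limited to 2 decimal places (3 s.f.).
Carrying full precision, 5.814 ÷ 0.72476 = 8.02196589216… mL; 0.72476 has 5 s.f., so the result keeps min(3, 5) = 3 s.f.
Rounded to 3 significant figures: 8.02 mL.

8.02 mL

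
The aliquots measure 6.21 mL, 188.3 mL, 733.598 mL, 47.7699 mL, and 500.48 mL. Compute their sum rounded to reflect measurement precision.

1476.4 mL

6.21 mL + 188.3 mL + 733.598 mL + 47.7699 mL + 500.48 mL = 1476.3579 mL.
Addition/subtraction keeps the fewest decimal places: 6.21 → 2 decimal places, 188.3 → 1 decimal place, 733.598 → 3 decimal places, 47.7699 → 4 decimal places, 500.48 → 2 decimal places; limit is 1.
Rounded to 1 decimal place: 1476.4 mL.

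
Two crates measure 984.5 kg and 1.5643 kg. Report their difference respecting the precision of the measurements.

984.5 kg − 1.5643 kg = 982.9357 kg.
Addition/subtraction keeps the fewest decimal places: 984.5 → 1 decimal place, 1.5643 → 4 decimal places; limit is 1.
Rounded to 1 decimal place: 982.9 kg.

982.9 kg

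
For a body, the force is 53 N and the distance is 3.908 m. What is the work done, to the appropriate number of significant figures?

2.1 × 10^2 J

work done = 53 N × 3.908 m = 207.124 J.
53 has 2 significant figures; 3.908 has 4.
Division/multiplication keeps the fewest: 2 significant figures.
Rounded: 2.1 × 10^2 J.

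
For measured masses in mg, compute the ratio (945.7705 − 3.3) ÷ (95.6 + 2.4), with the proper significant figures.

945.7705 − 3.3 = 942.4705, limited to 1 d.p. → 4 s.f.; 95.6 + 2.4 = 98.0, limited to 1 d.p. → 3 s.f.
Carrying full precision, 942.4705 ÷ 98.0 = 9.61704591837…; keep min(4, 3) = 3 s.f.
Rounded to 3 significant figures: 9.62.

9.62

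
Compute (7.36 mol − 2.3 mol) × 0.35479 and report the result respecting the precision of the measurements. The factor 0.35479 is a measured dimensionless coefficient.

7.36 mol − 2.3 mol = 5.06 mol; the difference is limited to 1 decimal place (2 s.f.).
Carrying full precision, 5.06 × 0.35479 = 1.7952374 mol; 0.35479 has 5 s.f., so the result keeps min(2, 5) = 2 s.f.
Rounded to 2 significant figures: 1.8 mol.

1.8 mol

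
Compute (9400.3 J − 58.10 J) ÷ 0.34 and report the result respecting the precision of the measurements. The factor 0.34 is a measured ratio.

9400.3 J − 58.10 J = 9342.20 J; the difference is limited to 1 decimal place (5 s.f.).
Carrying full precision, 9342.20 ÷ 0.34 = 27477.0588235… J; 0.34 has 2 s.f., so the result keeps min(5, 2) = 2 s.f.
Rounded to 2 significant figures: 2.7 × 10⁴ J.

2.7 × 10⁴ J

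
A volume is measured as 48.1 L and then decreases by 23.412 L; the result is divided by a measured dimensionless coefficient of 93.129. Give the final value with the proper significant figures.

0.265 L

48.1 L − 23.412 L = 24.688 L; the difference is limited to 1 decimal place (3 s.f.).
Carrying full precision, 24.688 ÷ 93.129 = 0.265094653652… L; 93.129 has 5 s.f., so the result keeps min(3, 5) = 3 s.f.
Rounded to 3 significant figures: 0.265 L.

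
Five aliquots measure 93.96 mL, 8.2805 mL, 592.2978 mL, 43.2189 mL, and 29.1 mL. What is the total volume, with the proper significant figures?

7.669 × 10² mL

93.96 mL + 8.2805 mL + 592.2978 mL + 43.2189 mL + 29.1 mL = 766.8572 mL.
Addition/subtraction keeps the fewest decimal places: 93.96 → 2 decimal places, 8.2805 → 4 decimal places, 592.2978 → 4 decimal places, 43.2189 → 4 decimal places, 29.1 → 1 decimal place; limit is 1.
Rounded to 1 decimal place: 7.669 × 10² mL.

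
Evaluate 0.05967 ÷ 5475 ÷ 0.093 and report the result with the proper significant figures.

1.2 × 10^-4

0.05967 ÷ 5475 ÷ 0.093 = 0.000117189571365…
Multiplication/division keeps the fewest significant figures: 0.05967 → 4 s.f., 5475 → 4 s.f., 0.093 → 2 s.f.; limit is 2.
Rounded to 2 significant figures: 1.2 × 10^-4.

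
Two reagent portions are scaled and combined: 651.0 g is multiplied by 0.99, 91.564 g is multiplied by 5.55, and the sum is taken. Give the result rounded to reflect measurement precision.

1.15 × 10³ g

651.0 × 0.99 = 644.49 → 6.4 × 10² g (2 s.f., last digit at the 10^1 place).
91.564 × 5.55 = 508.1802 → 508 g (3 s.f., last digit at the 10^0 place).
Sum: 1152.6702 g; keep the coarser place, 10^1.
Result: 1.15 × 10³ g.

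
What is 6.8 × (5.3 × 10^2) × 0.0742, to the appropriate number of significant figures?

2.7 × 10^2

6.8 × (5.3 × 10^2) × 0.0742 = 267.4168
Multiplication/division keeps the fewest significant figures: 6.8 → 2 s.f., 5.3 × 10^2 → 2 s.f., 0.0742 → 3 s.f.; limit is 2.
Rounded to 2 significant figures: 2.7 × 10^2.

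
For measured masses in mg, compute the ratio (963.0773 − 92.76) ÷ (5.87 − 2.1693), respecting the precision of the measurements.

235

963.0773 − 92.76 = 870.3173, limited to 2 d.p. → 5 s.f.; 5.87 − 2.1693 = 3.7007, limited to 2 d.p. → 3 s.f.
Carrying full precision, 870.3173 ÷ 3.7007 = 235.17639906…; keep min(5, 3) = 3 s.f.
Rounded to 3 significant figures: 235.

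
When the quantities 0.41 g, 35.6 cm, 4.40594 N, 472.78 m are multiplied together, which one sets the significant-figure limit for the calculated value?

0.41 g → 2 s.f.; 35.6 cm → 3 s.f.; 4.40594 N → 6 s.f.; 472.78 m → 5 s.f.
The fewest is 2 significant figures, from 0.41 g.

0.41 g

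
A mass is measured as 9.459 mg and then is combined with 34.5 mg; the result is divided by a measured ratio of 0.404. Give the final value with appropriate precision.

9.459 mg + 34.5 mg = 43.959 mg; the sum is limited to 1 decimal place (3 s.f.).
Carrying full precision, 43.959 ÷ 0.404 = 108.809405941… mg; 0.404 has 3 s.f., so the result keeps min(3, 3) = 3 s.f.
Rounded to 3 significant figures: 109 mg.

109 mg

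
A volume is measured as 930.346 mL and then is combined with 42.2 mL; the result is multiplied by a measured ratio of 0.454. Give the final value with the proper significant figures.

442 mL

930.346 mL + 42.2 mL = 972.546 mL; the sum is limited to 1 decimal place (4 s.f.).
Carrying full precision, 972.546 × 0.454 = 441.535884 mL; 0.454 has 3 s.f., so the result keeps min(4, 3) = 3 s.f.
Rounded to 3 significant figures: 442 mL.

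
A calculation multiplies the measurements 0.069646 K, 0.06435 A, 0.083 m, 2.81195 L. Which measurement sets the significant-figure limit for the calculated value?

0.083 m

0.069646 K → 5 s.f.; 0.06435 A → 4 s.f.; 0.083 m → 2 s.f.; 2.81195 L → 6 s.f.
The fewest is 2 significant figures, from 0.083 m.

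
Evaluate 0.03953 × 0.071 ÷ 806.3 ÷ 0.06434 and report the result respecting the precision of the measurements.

0.03953 × 0.071 ÷ 806.3 ÷ 0.06434 = 0.0000541012683341…
Multiplication/division keeps the fewest significant figures: 0.03953 → 4 s.f., 0.071 → 2 s.f., 806.3 → 4 s.f., 0.06434 → 4 s.f.; limit is 2.
Rounded to 2 significant figures: 5.4 × 10^-5.

5.4 × 10^-5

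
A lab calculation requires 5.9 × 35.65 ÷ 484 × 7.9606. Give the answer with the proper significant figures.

5.9 × 35.65 ÷ 484 × 7.9606 = 3.45948925826…
Multiplication/division keeps the fewest significant figures: 5.9 → 2 s.f., 35.65 → 4 s.f., 484 → 3 s.f., 7.9606 → 5 s.f.; limit is 2.
Rounded to 2 significant figures: 3.5.

3.5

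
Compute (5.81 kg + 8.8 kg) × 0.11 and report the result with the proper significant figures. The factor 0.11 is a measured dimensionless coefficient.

1.6 kg

5.81 kg + 8.8 kg = 14.61 kg; the sum is limited to 1 decimal place (3 s.f.).
Carrying full precision, 14.61 × 0.11 = 1.6071 kg; 0.11 has 2 s.f., so the result keeps min(3, 2) = 2 s.f.
Rounded to 2 significant figures: 1.6 kg.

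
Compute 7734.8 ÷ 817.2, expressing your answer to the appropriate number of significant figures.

7734.8 ÷ 817.2 = 9.46500244738…
Multiplication/division keeps the fewest significant figures: 7734.8 → 5 s.f., 817.2 → 4 s.f.; limit is 4.
Rounded to 4 significant figures: 9.465.

9.465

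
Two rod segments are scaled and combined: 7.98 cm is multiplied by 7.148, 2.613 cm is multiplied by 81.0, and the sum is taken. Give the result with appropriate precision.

269 cm

7.98 × 7.148 = 57.04104 → 57.0 cm (3 s.f., last digit at the 10^-1 place).
2.613 × 81.0 = 211.653 → 212 cm (3 s.f., last digit at the 10^0 place).
Sum: 268.69404 cm; keep the coarser place, 10^0.
Result: 269 cm.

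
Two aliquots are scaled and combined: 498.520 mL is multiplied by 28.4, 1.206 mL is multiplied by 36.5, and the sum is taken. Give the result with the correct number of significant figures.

498.520 × 28.4 = 14157.968 → 1.42 × 10⁴ mL (3 s.f., last digit at the 10^2 place).
1.206 × 36.5 = 44.019 → 44.0 mL (3 s.f., last digit at the 10^-1 place).
Sum: 14201.987 mL; keep the coarser place, 10^2.
Result: 1.42 × 10⁴ mL.

1.42 × 10⁴ mL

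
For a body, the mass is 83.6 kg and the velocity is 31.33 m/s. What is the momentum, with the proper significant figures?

2.62 × 10³ kg·m/s

momentum = 83.6 kg × 31.33 m/s = 2619.188 kg·m/s.
83.6 has 3 significant figures; 31.33 has 4.
Division/multiplication keeps the fewest: 3 significant figures.
Rounded: 2.62 × 10³ kg·m/s.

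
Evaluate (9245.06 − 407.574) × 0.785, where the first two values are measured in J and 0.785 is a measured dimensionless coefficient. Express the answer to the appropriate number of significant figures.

9245.06 J − 407.574 J = 8837.486 J; the difference is limited to 2 decimal places (6 s.f.).
Carrying full precision, 8837.486 × 0.785 = 6937.42651 J; 0.785 has 3 s.f., so the result keeps min(6, 3) = 3 s.f.
Rounded to 3 significant figures: 6.94 × 10^3 J.

6.94 × 10^3 J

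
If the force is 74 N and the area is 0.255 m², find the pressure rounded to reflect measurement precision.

2.9 × 10^2 Pa

pressure = 74 N ÷ 0.255 m² = 290.196078431… Pa.
74 has 2 significant figures; 0.255 has 3.
Division/multiplication keeps the fewest: 2 significant figures.
Rounded: 2.9 × 10^2 Pa.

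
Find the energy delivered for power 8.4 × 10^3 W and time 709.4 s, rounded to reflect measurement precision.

6.0 × 10^6 J

energy delivered = 8.4 × 10^3 W × 709.4 s = 5958960 J.
8.4 × 10^3 has 2 significant figures; 709.4 has 4.
Division/multiplication keeps the fewest: 2 significant figures.
Rounded: 6.0 × 10^6 J.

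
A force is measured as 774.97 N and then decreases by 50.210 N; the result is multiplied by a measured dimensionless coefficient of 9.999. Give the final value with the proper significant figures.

774.97 N − 50.210 N = 724.760 N; the difference is limited to 2 decimal places (5 s.f.).
Carrying full precision, 724.760 × 9.999 = 7246.87524 N; 9.999 has 4 s.f., so the result keeps min(5, 4) = 4 s.f.
Rounded to 4 significant figures: 7247 N.

7247 N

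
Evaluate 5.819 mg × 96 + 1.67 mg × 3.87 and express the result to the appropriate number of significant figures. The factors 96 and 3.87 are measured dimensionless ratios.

5.819 × 96 = 558.624 → 5.6 × 10^2 mg (2 s.f., last digit at the 10^1 place).
1.67 × 3.87 = 6.4629 → 6.46 mg (3 s.f., last digit at the 10^-2 place).
Sum: 565.0869 mg; keep the coarser place, 10^1.
Result: 5.7 × 10^2 mg.

5.7 × 10^2 mg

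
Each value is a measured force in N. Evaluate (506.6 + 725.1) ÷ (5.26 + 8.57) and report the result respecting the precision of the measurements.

506.6 + 725.1 = 1231.7, limited to 1 d.p. → 5 s.f.; 5.26 + 8.57 = 13.83, limited to 2 d.p. → 4 s.f.
Carrying full precision, 1231.7 ÷ 13.83 = 89.0600144613…; keep min(5, 4) = 4 s.f.
Rounded to 4 significant figures: 89.06.

89.06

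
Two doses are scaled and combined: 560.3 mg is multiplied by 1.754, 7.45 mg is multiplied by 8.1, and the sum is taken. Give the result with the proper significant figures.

1043 mg

560.3 × 1.754 = 982.7662 → 982.8 mg (4 s.f., last digit at the 10^-1 place).
7.45 × 8.1 = 60.345 → 6.0 × 10¹ mg (2 s.f., last digit at the 10^0 place).
Sum: 1043.1112 mg; keep the coarser place, 10^0.
Result: 1043 mg.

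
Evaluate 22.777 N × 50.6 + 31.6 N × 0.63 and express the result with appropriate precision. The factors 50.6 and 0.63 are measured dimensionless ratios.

22.777 × 50.6 = 1152.5162 → 1.15 × 10³ N (3 s.f., last digit at the 10^1 place).
31.6 × 0.63 = 19.908 → 20. N (2 s.f., last digit at the 10^0 place).
Sum: 1172.4242 N; keep the coarser place, 10^1.
Result: 1.17 × 10³ N.

1.17 × 10³ N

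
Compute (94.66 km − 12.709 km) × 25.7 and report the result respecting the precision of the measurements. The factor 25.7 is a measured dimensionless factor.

2.11 × 10³ km

94.66 km − 12.709 km = 81.951 km; the difference is limited to 2 decimal places (4 s.f.).
Carrying full precision, 81.951 × 25.7 = 2106.1407 km; 25.7 has 3 s.f., so the result keeps min(4, 3) = 3 s.f.
Rounded to 3 significant figures: 2.11 × 10³ km.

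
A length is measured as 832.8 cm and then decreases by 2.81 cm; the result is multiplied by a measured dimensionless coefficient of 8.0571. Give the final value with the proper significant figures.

6687 cm

832.8 cm − 2.81 cm = 829.99 cm; the difference is limited to 1 decimal place (4 s.f.).
Carrying full precision, 829.99 × 8.0571 = 6687.312429 cm; 8.0571 has 5 s.f., so the result keeps min(4, 5) = 4 s.f.
Rounded to 4 significant figures: 6687 cm.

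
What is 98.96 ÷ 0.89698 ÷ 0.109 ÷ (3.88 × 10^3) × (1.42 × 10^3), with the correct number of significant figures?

3.70 × 10^2

98.96 ÷ 0.89698 ÷ 0.109 ÷ (3.88 × 10^3) × (1.42 × 10^3) = 370.43076439…
Multiplication/division keeps the fewest significant figures: 98.96 → 4 s.f., 0.89698 → 5 s.f., 0.109 → 3 s.f., 3.88 × 10^3 → 3 s.f., 1.42 × 10^3 → 3 s.f.; limit is 3.
Rounded to 3 significant figures: 3.70 × 10^2.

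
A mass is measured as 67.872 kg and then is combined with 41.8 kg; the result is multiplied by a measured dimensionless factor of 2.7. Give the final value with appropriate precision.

3.0 × 10² kg

67.872 kg + 41.8 kg = 109.672 kg; the sum is limited to 1 decimal place (4 s.f.).
Carrying full precision, 109.672 × 2.7 = 296.1144 kg; 2.7 has 2 s.f., so the result keeps min(4, 2) = 2 s.f.
Rounded to 2 significant figures: 3.0 × 10² kg.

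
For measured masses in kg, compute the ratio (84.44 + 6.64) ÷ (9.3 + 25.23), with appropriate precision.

2.64

84.44 + 6.64 = 91.08, limited to 2 d.p. → 4 s.f.; 9.3 + 25.23 = 34.53, limited to 1 d.p. → 3 s.f.
Carrying full precision, 91.08 ÷ 34.53 = 2.63770634231…; keep min(4, 3) = 3 s.f.
Rounded to 3 significant figures: 2.64.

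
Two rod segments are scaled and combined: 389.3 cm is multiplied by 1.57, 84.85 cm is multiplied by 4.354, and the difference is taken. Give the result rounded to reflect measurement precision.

389.3 × 1.57 = 611.201 → 611 cm (3 s.f., last digit at the 10^0 place).
84.85 × 4.354 = 369.4369 → 369.4 cm (4 s.f., last digit at the 10^-1 place).
Difference: 241.7641 cm; keep the coarser place, 10^0.
Result: 242 cm.

242 cm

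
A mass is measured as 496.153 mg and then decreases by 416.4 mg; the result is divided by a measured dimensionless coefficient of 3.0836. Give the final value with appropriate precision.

496.153 mg − 416.4 mg = 79.753 mg; the difference is limited to 1 decimal place (3 s.f.).
Carrying full precision, 79.753 ÷ 3.0836 = 25.8636009859… mg; 3.0836 has 5 s.f., so the result keeps min(3, 5) = 3 s.f.
Rounded to 3 significant figures: 25.9 mg.

25.9 mg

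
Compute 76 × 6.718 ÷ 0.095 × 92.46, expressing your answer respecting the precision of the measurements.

5.0 × 10⁵

76 × 6.718 ÷ 0.095 × 92.46 = 496917.024
Multiplication/division keeps the fewest significant figures: 76 → 2 s.f., 6.718 → 4 s.f., 0.095 → 2 s.f., 92.46 → 4 s.f.; limit is 2.
Rounded to 2 significant figures: 5.0 × 10⁵.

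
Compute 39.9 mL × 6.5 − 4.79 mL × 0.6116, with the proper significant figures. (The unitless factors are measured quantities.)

39.9 × 6.5 = 259.35 → 2.6 × 10^2 mL (2 s.f., last digit at the 10^1 place).
4.79 × 0.6116 = 2.929564 → 2.93 mL (3 s.f., last digit at the 10^-2 place).
Difference: 256.420436 mL; keep the coarser place, 10^1.
Result: 2.6 × 10^2 mL.

2.6 × 10^2 mL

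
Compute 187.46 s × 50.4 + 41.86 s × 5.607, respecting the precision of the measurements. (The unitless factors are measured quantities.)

9.68 × 10^3 s

187.46 × 50.4 = 9447.984 → 9.45 × 10^3 s (3 s.f., last digit at the 10^1 place).
41.86 × 5.607 = 234.70902 → 234.7 s (4 s.f., last digit at the 10^-1 place).
Sum: 9682.69302 s; keep the coarser place, 10^1.
Result: 9.68 × 10^3 s.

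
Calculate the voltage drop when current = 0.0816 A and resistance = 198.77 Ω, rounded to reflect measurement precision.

16.2 V

voltage drop = 0.0816 A × 198.77 Ω = 16.219632 V.
0.0816 has 3 significant figures; 198.77 has 5.
Division/multiplication keeps the fewest: 3 significant figures.
Rounded: 16.2 V.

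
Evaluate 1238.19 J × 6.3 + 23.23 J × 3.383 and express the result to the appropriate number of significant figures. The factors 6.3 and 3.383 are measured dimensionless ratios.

1238.19 × 6.3 = 7800.597 → 7.8 × 10³ J (2 s.f., last digit at the 10^2 place).
23.23 × 3.383 = 78.58709 → 78.59 J (4 s.f., last digit at the 10^-2 place).
Sum: 7879.18409 J; keep the coarser place, 10^2.
Result: 7.9 × 10³ J.

7.9 × 10³ J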